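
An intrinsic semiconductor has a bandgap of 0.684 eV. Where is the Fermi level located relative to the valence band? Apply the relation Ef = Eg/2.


Step 1: For an intrinsic semiconductor, the Fermi level sits at midgap.
Step 2: Ef = Eg / 2 = 0.684 / 2 = 0.342 eV

0.342


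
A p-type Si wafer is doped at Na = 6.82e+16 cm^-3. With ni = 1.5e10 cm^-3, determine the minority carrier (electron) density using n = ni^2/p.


Step 1: Majority hole concentration p ≈ Na = 6.82e+16 cm^-3
Step 2: n = ni^2 / Na = (1.5e10)^2 / 6.82e+16
Step 3: n = 3.30e+03 cm^-3

3.30e+03


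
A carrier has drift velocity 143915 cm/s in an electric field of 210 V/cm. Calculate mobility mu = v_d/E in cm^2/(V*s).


Step 1: mu = v_d / E
Step 2: mu = 143915 / 210
Step 3: mu = 685.31 cm^2/(V*s)

685.31


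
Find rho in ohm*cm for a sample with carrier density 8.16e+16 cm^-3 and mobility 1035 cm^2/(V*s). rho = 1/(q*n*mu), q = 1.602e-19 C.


Step 1: sigma = q * n * mu = 1.602e-19 * 8.16e+16 * 1035 = 1.35299e+01 S/cm
Step 2: rho = 1 / sigma = 1 / 1.35299e+01 = 0.07391 ohm*cm

0.07391


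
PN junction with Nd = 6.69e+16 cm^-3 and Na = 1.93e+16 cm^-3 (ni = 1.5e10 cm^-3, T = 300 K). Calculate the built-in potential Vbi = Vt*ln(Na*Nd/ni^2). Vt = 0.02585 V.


Step 1: Compute Na*Nd/ni^2 = 1.93e+16 * 6.69e+16 / (1.5e10)^2 = 5.7385e+12
Step 2: ln(5.7385e+12) = 29.3782
Step 3: Vbi = 0.02585 * 29.3782 = 0.759 V

0.759


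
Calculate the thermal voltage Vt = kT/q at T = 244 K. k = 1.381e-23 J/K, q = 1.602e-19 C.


Step 1: kT = 1.381e-23 * 244 = 3.36964e-21 J
Step 2: Vt = kT/q = 3.36964e-21 / 1.602e-19
Step 3: Vt = 0.02103 V

0.02103


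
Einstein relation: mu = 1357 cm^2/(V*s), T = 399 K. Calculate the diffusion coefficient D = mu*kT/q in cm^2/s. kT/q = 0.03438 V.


Step 1: D = mu * (kT/q)
Step 2: D = 1357 * 0.03438
Step 3: D = 46.65 cm^2/s

46.65


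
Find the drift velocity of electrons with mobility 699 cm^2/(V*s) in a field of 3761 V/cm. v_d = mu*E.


Step 1: v_d = mu * E
Step 2: v_d = 699 * 3761 = 2628939
Step 3: v_d = 2.63e+06 cm/s

2.63e+06


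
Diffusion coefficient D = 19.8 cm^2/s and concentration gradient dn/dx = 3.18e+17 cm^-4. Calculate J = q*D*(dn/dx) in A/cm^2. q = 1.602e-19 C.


Step 1: J = q * D * (dn/dx)
Step 2: J = 1.602e-19 * 19.8 * 3.18e+17
Step 3: J = 1.01e+00 A/cm^2

1.01e+00


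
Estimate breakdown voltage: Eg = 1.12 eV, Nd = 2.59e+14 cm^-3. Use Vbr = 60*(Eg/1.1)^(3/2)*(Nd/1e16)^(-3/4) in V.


Step 1: Eg/1.1 = 1.12/1.1 = 1.018182
Step 2: (Eg/1.1)^1.5 = 1.018182^1.5 = 1.027397
Step 3: (Nd/1e16)^(-0.75) = (0.0259)^(-0.75) = 15.489064
Step 4: Vbr = 60 * 1.027397 * 15.489064 = 954.8 V

954.8


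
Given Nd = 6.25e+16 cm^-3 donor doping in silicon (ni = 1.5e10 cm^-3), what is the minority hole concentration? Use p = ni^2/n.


Step 1: Since Nd >> ni, n ≈ Nd = 6.25e+16 cm^-3
Step 2: p = ni^2 / n = (1.5e10)^2 / 6.25e+16
Step 3: p = 2.25e20 / 6.25e+16 = 3.60e+03 cm^-3

3.60e+03


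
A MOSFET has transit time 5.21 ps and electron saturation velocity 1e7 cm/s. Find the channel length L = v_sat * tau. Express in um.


Step 1: tau in seconds = 5.21 ps * 1e-12 = 5.2100e-12 s
Step 2: L = v_sat * tau = 1e7 * 5.2100e-12 = 5.2100e-05 cm
Step 3: L in um = 5.2100e-05 * 1e4 = 0.521 um

0.521


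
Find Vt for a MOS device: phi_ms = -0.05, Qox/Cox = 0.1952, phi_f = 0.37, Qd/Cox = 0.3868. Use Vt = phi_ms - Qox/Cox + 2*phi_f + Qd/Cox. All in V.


Step 1: Vt = phi_ms - Qox/Cox + 2*phi_f + Qd/Cox
Step 2: Vt = -0.05 - 0.1952 + 2*0.37 + 0.3868
Step 3: Vt = -0.05 - 0.1952 + 0.74 + 0.3868
Step 4: Vt = 0.8816 V

0.8816


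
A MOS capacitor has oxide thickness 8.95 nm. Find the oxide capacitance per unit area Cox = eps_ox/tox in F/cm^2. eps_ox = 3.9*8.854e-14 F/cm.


Step 1: eps_ox = 3.9 * 8.854e-14 = 3.45306e-13 F/cm
Step 2: tox in cm = 8.95 nm * 1e-7 = 8.9500e-07 cm
Step 3: Cox = 3.45306e-13 / 8.9500e-07 = 3.86e-07 F/cm^2

3.86e-07


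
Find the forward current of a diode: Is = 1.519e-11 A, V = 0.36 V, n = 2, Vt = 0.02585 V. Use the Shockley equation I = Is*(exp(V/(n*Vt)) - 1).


Step 1: V/(n*Vt) = 0.36/(2*0.02585) = 6.9632
Step 2: exp(6.9632) = 1.0570e+03
Step 3: I = 1.519e-11 * (1.0570e+03 - 1) = 1.60e-08 A

1.60e-08


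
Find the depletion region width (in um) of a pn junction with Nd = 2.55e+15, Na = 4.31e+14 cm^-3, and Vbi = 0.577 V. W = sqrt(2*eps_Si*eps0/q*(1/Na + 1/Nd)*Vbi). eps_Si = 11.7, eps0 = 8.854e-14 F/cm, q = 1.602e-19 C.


Step 1: 1/Na + 1/Nd = 1/4.31e+14 + 1/2.55e+15 = 2.71234e-15
Step 2: 2*eps*eps0/q = 2*11.7*8.854e-14/1.602e-19 = 1.293281e+07
Step 3: W^2 = 1.293281e+07 * 2.71234e-15 * 0.577 = 2.02401e-08
Step 4: W = sqrt(2.02401e-08) = 1.423e-04 cm = 1.423 um

1.423


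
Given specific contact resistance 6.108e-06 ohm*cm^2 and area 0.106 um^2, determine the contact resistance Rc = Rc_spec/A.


Step 1: Convert area to cm^2: 0.106 um^2 = 1.0600e-09 cm^2
Step 2: Rc = Rc_spec / A = 6.108e-06 / 1.0600e-09
Step 3: Rc = 5.76e+03 ohms

5.76e+03


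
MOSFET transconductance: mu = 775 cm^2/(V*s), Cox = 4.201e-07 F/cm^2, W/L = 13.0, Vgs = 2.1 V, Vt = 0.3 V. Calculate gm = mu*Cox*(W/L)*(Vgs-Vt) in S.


Step 1: Vov = Vgs - Vt = 2.1 - 0.3 = 1.8 V
Step 2: gm = mu * Cox * (W/L) * Vov
Step 3: gm = 775 * 4.201e-07 * 13.0 * 1.8 = 7.62e-03 S

7.62e-03


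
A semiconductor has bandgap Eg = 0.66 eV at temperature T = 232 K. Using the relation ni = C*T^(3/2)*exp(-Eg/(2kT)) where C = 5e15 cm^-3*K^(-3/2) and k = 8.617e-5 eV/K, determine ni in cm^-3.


Step 1: Compute kT = 8.617e-5 * 232 = 0.01999144 eV
Step 2: Exponent = -Eg/(2kT) = -0.66/(2*0.01999144) = -16.50707
Step 3: T^(3/2) = 232^1.5 = 3533.72
Step 4: ni = 5e15 * 3533.72 * exp(-16.50707) = 1.20e+12 cm^-3

1.20e+12


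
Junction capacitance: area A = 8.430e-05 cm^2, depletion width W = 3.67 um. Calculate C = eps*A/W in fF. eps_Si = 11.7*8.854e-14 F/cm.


Step 1: eps_Si = 11.7 * 8.854e-14 = 1.035918e-12 F/cm
Step 2: W in cm = 3.67 * 1e-4 = 3.67e-04 cm
Step 3: C = 1.035918e-12 * 8.430e-05 / 3.67e-04 = 2.379506e-13 F
Step 4: C = 237.95 fF

237.95


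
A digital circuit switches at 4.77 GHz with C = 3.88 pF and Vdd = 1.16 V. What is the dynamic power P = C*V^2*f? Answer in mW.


Step 1: V^2 = 1.16^2 = 1.3456 V^2
Step 2: P = C*V^2*f = 3.88e-12 F * 1.3456 * 4.77e9 Hz
Step 3: P = 2.490382656e-02 W
Step 4: P = 24.904 mW

24.904


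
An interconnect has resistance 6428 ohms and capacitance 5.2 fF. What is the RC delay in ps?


Step 1: tau = R * C
Step 2: tau = 6428 * 5.2 fF = 6428 * 5.2e-15 F
Step 3: tau = 3.34256e-11 s = 33.4256 ps

33.4256


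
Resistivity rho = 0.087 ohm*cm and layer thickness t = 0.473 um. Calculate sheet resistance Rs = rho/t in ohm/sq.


Step 1: Convert thickness to cm: t = 0.473 um = 4.7300e-05 cm
Step 2: Rs = rho / t = 0.087 / 4.7300e-05
Step 3: Rs = 1839.3 ohm/sq

1839.3


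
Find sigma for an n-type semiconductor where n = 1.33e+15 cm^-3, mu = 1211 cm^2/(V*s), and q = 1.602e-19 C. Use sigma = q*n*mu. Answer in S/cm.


Step 1: sigma = q * n * mu
Step 2: sigma = 1.602e-19 * 1.33e+15 * 1211
Step 3: sigma = 2.580e-01 S/cm

2.580e-01


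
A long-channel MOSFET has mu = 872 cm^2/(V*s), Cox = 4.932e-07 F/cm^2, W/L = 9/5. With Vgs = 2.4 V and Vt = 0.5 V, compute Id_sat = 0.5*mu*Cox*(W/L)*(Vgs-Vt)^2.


Step 1: Overdrive voltage Vov = Vgs - Vt = 2.4 - 0.5 = 1.9 V
Step 2: W/L = 9/5 = 1.8
Step 3: Id = 0.5 * 872 * 4.932e-07 * 1.8 * 1.9^2
Step 4: Id = 1.40e-03 A

1.40e-03


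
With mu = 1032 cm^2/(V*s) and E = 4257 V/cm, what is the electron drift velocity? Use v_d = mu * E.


Step 1: v_d = mu * E
Step 2: v_d = 1032 * 4257 = 4393224
Step 3: v_d = 4.39e+06 cm/s

4.39e+06


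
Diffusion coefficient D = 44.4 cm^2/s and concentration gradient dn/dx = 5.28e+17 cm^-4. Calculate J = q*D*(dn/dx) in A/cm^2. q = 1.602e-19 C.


Step 1: J = q * D * (dn/dx)
Step 2: J = 1.602e-19 * 44.4 * 5.28e+17
Step 3: J = 3.76e+00 A/cm^2

3.76e+00


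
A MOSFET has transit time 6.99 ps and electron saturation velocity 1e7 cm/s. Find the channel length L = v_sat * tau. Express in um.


Step 1: tau in seconds = 6.99 ps * 1e-12 = 6.9900e-12 s
Step 2: L = v_sat * tau = 1e7 * 6.9900e-12 = 6.9900e-05 cm
Step 3: L in um = 6.9900e-05 * 1e4 = 0.699 um

0.699


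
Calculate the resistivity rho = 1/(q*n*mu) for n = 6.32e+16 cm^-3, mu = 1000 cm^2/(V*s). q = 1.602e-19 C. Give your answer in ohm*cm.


Step 1: sigma = q * n * mu = 1.602e-19 * 6.32e+16 * 1000 = 1.01246e+01 S/cm
Step 2: rho = 1 / sigma = 1 / 1.01246e+01 = 0.09877 ohm*cm

0.09877


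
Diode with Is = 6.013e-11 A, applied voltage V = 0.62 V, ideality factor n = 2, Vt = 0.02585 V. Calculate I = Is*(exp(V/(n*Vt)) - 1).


Step 1: V/(n*Vt) = 0.62/(2*0.02585) = 11.9923
Step 2: exp(11.9923) = 1.6151e+05
Step 3: I = 6.013e-11 * (1.6151e+05 - 1) = 9.71e-06 A

9.71e-06


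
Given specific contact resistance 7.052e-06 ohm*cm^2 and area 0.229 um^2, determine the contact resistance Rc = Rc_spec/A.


Step 1: Convert area to cm^2: 0.229 um^2 = 2.2900e-09 cm^2
Step 2: Rc = Rc_spec / A = 7.052e-06 / 2.2900e-09
Step 3: Rc = 3.08e+03 ohms

3.08e+03


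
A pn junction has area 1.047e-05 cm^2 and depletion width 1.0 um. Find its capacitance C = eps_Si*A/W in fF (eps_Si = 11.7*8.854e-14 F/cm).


Step 1: eps_Si = 11.7 * 8.854e-14 = 1.035918e-12 F/cm
Step 2: W in cm = 1.0 * 1e-4 = 1.00e-04 cm
Step 3: C = 1.035918e-12 * 1.047e-05 / 1.00e-04 = 1.084606e-13 F
Step 4: C = 108.46 fF

108.46


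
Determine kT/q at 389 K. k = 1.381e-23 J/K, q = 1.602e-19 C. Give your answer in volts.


Step 1: kT = 1.381e-23 * 389 = 5.37209e-21 J
Step 2: Vt = kT/q = 5.37209e-21 / 1.602e-19
Step 3: Vt = 0.03353 V

0.03353


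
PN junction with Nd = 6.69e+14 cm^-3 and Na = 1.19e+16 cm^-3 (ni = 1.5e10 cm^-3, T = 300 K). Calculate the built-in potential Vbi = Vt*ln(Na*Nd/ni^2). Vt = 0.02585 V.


Step 1: Compute Na*Nd/ni^2 = 1.19e+16 * 6.69e+14 / (1.5e10)^2 = 3.5383e+10
Step 2: ln(3.5383e+10) = 24.2895
Step 3: Vbi = 0.02585 * 24.2895 = 0.628 V

0.628


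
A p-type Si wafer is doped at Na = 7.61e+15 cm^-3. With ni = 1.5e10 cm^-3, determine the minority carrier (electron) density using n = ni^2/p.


Step 1: Majority hole concentration p ≈ Na = 7.61e+15 cm^-3
Step 2: n = ni^2 / Na = (1.5e10)^2 / 7.61e+15
Step 3: n = 2.96e+04 cm^-3

2.96e+04


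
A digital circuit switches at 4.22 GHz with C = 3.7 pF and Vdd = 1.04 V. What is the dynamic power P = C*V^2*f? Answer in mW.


Step 1: V^2 = 1.04^2 = 1.0816 V^2
Step 2: P = C*V^2*f = 3.7e-12 F * 1.0816 * 4.22e9 Hz
Step 3: P = 1.68881024e-02 W
Step 4: P = 16.888 mW

16.888


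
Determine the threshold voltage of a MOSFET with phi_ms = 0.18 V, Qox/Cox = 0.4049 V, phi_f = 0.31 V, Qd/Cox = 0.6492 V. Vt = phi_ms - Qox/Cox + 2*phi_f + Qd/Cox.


Step 1: Vt = phi_ms - Qox/Cox + 2*phi_f + Qd/Cox
Step 2: Vt = 0.18 - 0.4049 + 2*0.31 + 0.6492
Step 3: Vt = 0.18 - 0.4049 + 0.62 + 0.6492
Step 4: Vt = 1.0443 V

1.0443


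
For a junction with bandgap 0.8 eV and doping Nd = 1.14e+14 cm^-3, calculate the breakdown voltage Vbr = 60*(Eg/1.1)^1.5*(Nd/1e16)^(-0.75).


Step 1: Eg/1.1 = 0.8/1.1 = 0.727273
Step 2: (Eg/1.1)^1.5 = 0.727273^1.5 = 0.620221
Step 3: (Nd/1e16)^(-0.75) = (0.0114)^(-0.75) = 28.662981
Step 4: Vbr = 60 * 0.620221 * 28.662981 = 1066.6 V

1066.6


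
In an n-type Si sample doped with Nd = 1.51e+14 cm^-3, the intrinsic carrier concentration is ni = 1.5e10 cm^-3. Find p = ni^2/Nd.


Step 1: Since Nd >> ni, n ≈ Nd = 1.51e+14 cm^-3
Step 2: p = ni^2 / n = (1.5e10)^2 / 1.51e+14
Step 3: p = 2.25e20 / 1.51e+14 = 1.49e+06 cm^-3

1.49e+06


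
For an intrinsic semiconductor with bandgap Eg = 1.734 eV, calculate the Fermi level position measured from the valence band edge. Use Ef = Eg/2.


Step 1: For an intrinsic semiconductor, the Fermi level sits at midgap.
Step 2: Ef = Eg / 2 = 1.734 / 2 = 0.867 eV

0.867


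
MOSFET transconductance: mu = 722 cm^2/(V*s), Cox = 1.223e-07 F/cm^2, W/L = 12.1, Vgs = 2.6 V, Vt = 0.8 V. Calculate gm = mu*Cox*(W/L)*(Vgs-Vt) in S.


Step 1: Vov = Vgs - Vt = 2.6 - 0.8 = 1.8 V
Step 2: gm = mu * Cox * (W/L) * Vov
Step 3: gm = 722 * 1.223e-07 * 12.1 * 1.8 = 1.92e-03 S

1.92e-03


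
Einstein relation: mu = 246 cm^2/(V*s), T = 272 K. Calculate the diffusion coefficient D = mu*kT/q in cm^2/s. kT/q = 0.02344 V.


Step 1: D = mu * (kT/q)
Step 2: D = 246 * 0.02344
Step 3: D = 5.77 cm^2/s

5.77


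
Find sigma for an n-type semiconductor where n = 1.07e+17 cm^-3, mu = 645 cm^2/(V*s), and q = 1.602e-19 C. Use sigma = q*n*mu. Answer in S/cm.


Step 1: sigma = q * n * mu
Step 2: sigma = 1.602e-19 * 1.07e+17 * 645
Step 3: sigma = 1.106e+01 S/cm

1.106e+01


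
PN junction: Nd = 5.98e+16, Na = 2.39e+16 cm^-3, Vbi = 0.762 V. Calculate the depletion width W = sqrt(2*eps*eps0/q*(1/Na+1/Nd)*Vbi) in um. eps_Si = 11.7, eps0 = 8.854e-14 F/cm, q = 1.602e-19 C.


Step 1: 1/Na + 1/Nd = 1/2.39e+16 + 1/5.98e+16 = 5.85634e-17
Step 2: 2*eps*eps0/q = 2*11.7*8.854e-14/1.602e-19 = 1.293281e+07
Step 3: W^2 = 1.293281e+07 * 5.85634e-17 * 0.762 = 5.77131e-10
Step 4: W = sqrt(5.77131e-10) = 2.402e-05 cm = 0.2402 um

0.2402


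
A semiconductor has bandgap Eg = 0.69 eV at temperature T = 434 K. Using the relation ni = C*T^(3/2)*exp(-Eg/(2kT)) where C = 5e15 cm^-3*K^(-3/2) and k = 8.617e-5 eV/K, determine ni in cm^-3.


Step 1: Compute kT = 8.617e-5 * 434 = 0.03739778 eV
Step 2: Exponent = -Eg/(2kT) = -0.69/(2*0.03739778) = -9.22515
Step 3: T^(3/2) = 434^1.5 = 9041.38
Step 4: ni = 5e15 * 9041.38 * exp(-9.22515) = 4.45e+15 cm^-3

4.45e+15


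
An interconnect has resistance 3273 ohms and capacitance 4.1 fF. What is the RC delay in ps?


Step 1: tau = R * C
Step 2: tau = 3273 * 4.1 fF = 3273 * 4.1e-15 F
Step 3: tau = 1.34193e-11 s = 13.4193 ps

13.4193


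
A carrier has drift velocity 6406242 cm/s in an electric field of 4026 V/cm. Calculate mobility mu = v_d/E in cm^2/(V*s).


Step 1: mu = v_d / E
Step 2: mu = 6406242 / 4026
Step 3: mu = 1591.22 cm^2/(V*s)

1591.22


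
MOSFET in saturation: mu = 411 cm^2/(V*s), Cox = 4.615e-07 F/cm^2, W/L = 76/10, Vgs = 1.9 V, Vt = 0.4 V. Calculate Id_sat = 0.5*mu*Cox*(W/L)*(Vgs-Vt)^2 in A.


Step 1: Overdrive voltage Vov = Vgs - Vt = 1.9 - 0.4 = 1.5 V
Step 2: W/L = 76/10 = 7.6
Step 3: Id = 0.5 * 411 * 4.615e-07 * 7.6 * 1.5^2
Step 4: Id = 1.62e-03 A

1.62e-03


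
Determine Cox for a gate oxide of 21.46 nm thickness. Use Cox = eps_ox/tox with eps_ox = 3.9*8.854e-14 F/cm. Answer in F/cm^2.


Step 1: eps_ox = 3.9 * 8.854e-14 = 3.45306e-13 F/cm
Step 2: tox in cm = 21.46 nm * 1e-7 = 2.1460e-06 cm
Step 3: Cox = 3.45306e-13 / 2.1460e-06 = 1.61e-07 F/cm^2

1.61e-07


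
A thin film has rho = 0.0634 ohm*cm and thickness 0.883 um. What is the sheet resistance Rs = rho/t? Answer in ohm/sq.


Step 1: Convert thickness to cm: t = 0.883 um = 8.8300e-05 cm
Step 2: Rs = rho / t = 0.0634 / 8.8300e-05
Step 3: Rs = 718.0 ohm/sq

718.0


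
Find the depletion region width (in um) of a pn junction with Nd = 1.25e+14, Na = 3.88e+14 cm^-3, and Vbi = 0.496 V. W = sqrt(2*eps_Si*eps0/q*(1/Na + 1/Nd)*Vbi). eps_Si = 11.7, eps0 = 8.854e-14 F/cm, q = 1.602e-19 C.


Step 1: 1/Na + 1/Nd = 1/3.88e+14 + 1/1.25e+14 = 1.05773e-14
Step 2: 2*eps*eps0/q = 2*11.7*8.854e-14/1.602e-19 = 1.293281e+07
Step 3: W^2 = 1.293281e+07 * 1.05773e-14 * 0.496 = 6.78499e-08
Step 4: W = sqrt(6.78499e-08) = 2.605e-04 cm = 2.605 um

2.605


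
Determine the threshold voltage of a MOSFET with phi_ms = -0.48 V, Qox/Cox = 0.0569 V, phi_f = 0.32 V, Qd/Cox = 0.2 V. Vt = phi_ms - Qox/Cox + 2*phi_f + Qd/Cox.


Step 1: Vt = phi_ms - Qox/Cox + 2*phi_f + Qd/Cox
Step 2: Vt = -0.48 - 0.0569 + 2*0.32 + 0.2
Step 3: Vt = -0.48 - 0.0569 + 0.64 + 0.2
Step 4: Vt = 0.3031 V

0.3031


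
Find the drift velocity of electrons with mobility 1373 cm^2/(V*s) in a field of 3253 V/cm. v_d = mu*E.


Step 1: v_d = mu * E
Step 2: v_d = 1373 * 3253 = 4466369
Step 3: v_d = 4.47e+06 cm/s

4.47e+06


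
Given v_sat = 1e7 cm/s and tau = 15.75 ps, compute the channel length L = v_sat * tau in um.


Step 1: tau in seconds = 15.75 ps * 1e-12 = 1.5750e-11 s
Step 2: L = v_sat * tau = 1e7 * 1.5750e-11 = 1.5750e-04 cm
Step 3: L in um = 1.5750e-04 * 1e4 = 1.575 um

1.575


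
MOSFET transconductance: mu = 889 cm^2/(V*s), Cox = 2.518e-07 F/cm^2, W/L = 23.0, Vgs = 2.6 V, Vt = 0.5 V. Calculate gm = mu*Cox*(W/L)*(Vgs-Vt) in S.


Step 1: Vov = Vgs - Vt = 2.6 - 0.5 = 2.1 V
Step 2: gm = mu * Cox * (W/L) * Vov
Step 3: gm = 889 * 2.518e-07 * 23.0 * 2.1 = 1.08e-02 S

1.08e-02


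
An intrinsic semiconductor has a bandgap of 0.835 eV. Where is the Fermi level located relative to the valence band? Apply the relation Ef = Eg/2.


Step 1: For an intrinsic semiconductor, the Fermi level sits at midgap.
Step 2: Ef = Eg / 2 = 0.835 / 2 = 0.4175 eV

0.4175


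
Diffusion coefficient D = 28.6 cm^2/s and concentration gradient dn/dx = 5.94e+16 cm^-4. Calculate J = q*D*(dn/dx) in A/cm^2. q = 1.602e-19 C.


Step 1: J = q * D * (dn/dx)
Step 2: J = 1.602e-19 * 28.6 * 5.94e+16
Step 3: J = 2.72e-01 A/cm^2

2.72e-01


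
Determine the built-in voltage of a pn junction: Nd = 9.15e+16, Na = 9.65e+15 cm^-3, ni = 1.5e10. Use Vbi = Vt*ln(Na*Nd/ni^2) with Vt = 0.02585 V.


Step 1: Compute Na*Nd/ni^2 = 9.65e+15 * 9.15e+16 / (1.5e10)^2 = 3.9243e+12
Step 2: ln(3.9243e+12) = 28.9982
Step 3: Vbi = 0.02585 * 28.9982 = 0.75 V

0.75


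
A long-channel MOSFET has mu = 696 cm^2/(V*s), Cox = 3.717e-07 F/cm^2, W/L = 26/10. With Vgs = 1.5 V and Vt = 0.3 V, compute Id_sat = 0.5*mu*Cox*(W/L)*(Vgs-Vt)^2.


Step 1: Overdrive voltage Vov = Vgs - Vt = 1.5 - 0.3 = 1.2 V
Step 2: W/L = 26/10 = 2.6
Step 3: Id = 0.5 * 696 * 3.717e-07 * 2.6 * 1.2^2
Step 4: Id = 4.84e-04 A

4.84e-04


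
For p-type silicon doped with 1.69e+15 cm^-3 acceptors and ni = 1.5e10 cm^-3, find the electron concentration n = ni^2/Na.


Step 1: Majority hole concentration p ≈ Na = 1.69e+15 cm^-3
Step 2: n = ni^2 / Na = (1.5e10)^2 / 1.69e+15
Step 3: n = 1.33e+05 cm^-3

1.33e+05


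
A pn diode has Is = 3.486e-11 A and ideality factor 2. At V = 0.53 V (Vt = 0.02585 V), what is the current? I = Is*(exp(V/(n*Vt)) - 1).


Step 1: V/(n*Vt) = 0.53/(2*0.02585) = 10.2515
Step 2: exp(10.2515) = 2.8325e+04
Step 3: I = 3.486e-11 * (2.8325e+04 - 1) = 9.87e-07 A

9.87e-07


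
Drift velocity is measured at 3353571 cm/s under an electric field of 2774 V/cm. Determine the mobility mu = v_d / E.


Step 1: mu = v_d / E
Step 2: mu = 3353571 / 2774
Step 3: mu = 1208.93 cm^2/(V*s)

1208.93


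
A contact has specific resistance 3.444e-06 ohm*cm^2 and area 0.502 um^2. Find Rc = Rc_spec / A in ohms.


Step 1: Convert area to cm^2: 0.502 um^2 = 5.0200e-09 cm^2
Step 2: Rc = Rc_spec / A = 3.444e-06 / 5.0200e-09
Step 3: Rc = 6.86e+02 ohms

6.86e+02


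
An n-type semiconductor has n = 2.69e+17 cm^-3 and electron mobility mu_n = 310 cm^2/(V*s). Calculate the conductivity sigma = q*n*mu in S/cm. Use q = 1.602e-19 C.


Step 1: sigma = q * n * mu
Step 2: sigma = 1.602e-19 * 2.69e+17 * 310
Step 3: sigma = 1.336e+01 S/cm

1.336e+01


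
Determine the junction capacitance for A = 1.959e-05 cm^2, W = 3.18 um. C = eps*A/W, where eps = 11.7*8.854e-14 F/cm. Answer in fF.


Step 1: eps_Si = 11.7 * 8.854e-14 = 1.035918e-12 F/cm
Step 2: W in cm = 3.18 * 1e-4 = 3.18e-04 cm
Step 3: C = 1.035918e-12 * 1.959e-05 / 3.18e-04 = 6.381646e-14 F
Step 4: C = 63.82 fF

63.82


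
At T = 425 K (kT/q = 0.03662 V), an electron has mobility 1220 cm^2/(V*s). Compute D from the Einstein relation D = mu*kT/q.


Step 1: D = mu * (kT/q)
Step 2: D = 1220 * 0.03662
Step 3: D = 44.68 cm^2/s

44.68


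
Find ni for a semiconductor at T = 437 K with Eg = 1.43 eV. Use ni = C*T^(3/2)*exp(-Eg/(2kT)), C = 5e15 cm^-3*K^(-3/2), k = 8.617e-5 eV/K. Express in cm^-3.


Step 1: Compute kT = 8.617e-5 * 437 = 0.03765629 eV
Step 2: Exponent = -Eg/(2kT) = -1.43/(2*0.03765629) = -18.98753
Step 3: T^(3/2) = 437^1.5 = 9135.29
Step 4: ni = 5e15 * 9135.29 * exp(-18.98753) = 2.59e+11 cm^-3

2.59e+11


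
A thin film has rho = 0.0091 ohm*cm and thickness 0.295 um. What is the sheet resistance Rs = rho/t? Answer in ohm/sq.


Step 1: Convert thickness to cm: t = 0.295 um = 2.9500e-05 cm
Step 2: Rs = rho / t = 0.0091 / 2.9500e-05
Step 3: Rs = 308.5 ohm/sq

308.5


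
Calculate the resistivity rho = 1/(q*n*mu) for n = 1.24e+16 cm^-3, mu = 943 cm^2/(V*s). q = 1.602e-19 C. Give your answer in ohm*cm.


Step 1: sigma = q * n * mu = 1.602e-19 * 1.24e+16 * 943 = 1.87325e+00 S/cm
Step 2: rho = 1 / sigma = 1 / 1.87325e+00 = 0.5338 ohm*cm

0.5338


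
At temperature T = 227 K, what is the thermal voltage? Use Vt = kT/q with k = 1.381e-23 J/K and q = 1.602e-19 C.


Step 1: kT = 1.381e-23 * 227 = 3.13487e-21 J
Step 2: Vt = kT/q = 3.13487e-21 / 1.602e-19
Step 3: Vt = 0.01957 V

0.01957


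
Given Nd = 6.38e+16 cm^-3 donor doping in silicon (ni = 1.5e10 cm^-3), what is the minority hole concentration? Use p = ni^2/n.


Step 1: Since Nd >> ni, n ≈ Nd = 6.38e+16 cm^-3
Step 2: p = ni^2 / n = (1.5e10)^2 / 6.38e+16
Step 3: p = 2.25e20 / 6.38e+16 = 3.53e+03 cm^-3

3.53e+03


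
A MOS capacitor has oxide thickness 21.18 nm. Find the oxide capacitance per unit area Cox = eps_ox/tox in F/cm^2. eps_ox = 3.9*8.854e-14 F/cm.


Step 1: eps_ox = 3.9 * 8.854e-14 = 3.45306e-13 F/cm
Step 2: tox in cm = 21.18 nm * 1e-7 = 2.1180e-06 cm
Step 3: Cox = 3.45306e-13 / 2.1180e-06 = 1.63e-07 F/cm^2

1.63e-07


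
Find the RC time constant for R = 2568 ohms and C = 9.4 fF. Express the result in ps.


Step 1: tau = R * C
Step 2: tau = 2568 * 9.4 fF = 2568 * 9.4e-15 F
Step 3: tau = 2.41392e-11 s = 24.1392 ps

24.1392


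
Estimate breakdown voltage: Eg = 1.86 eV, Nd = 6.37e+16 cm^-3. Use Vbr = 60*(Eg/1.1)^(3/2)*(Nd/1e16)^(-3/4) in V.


Step 1: Eg/1.1 = 1.86/1.1 = 1.690909
Step 2: (Eg/1.1)^1.5 = 1.690909^1.5 = 2.198773
Step 3: (Nd/1e16)^(-0.75) = (6.37)^(-0.75) = 0.249399
Step 4: Vbr = 60 * 2.198773 * 0.249399 = 32.9 V

32.9


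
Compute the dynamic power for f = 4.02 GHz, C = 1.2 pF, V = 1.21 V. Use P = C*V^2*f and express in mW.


Step 1: V^2 = 1.21^2 = 1.4641 V^2
Step 2: P = C*V^2*f = 1.2e-12 F * 1.4641 * 4.02e9 Hz
Step 3: P = 7.0628184e-03 W
Step 4: P = 7.063 mW

7.063


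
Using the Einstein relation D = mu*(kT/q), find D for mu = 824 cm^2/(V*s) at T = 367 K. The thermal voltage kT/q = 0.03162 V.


Step 1: D = mu * (kT/q)
Step 2: D = 824 * 0.03162
Step 3: D = 26.05 cm^2/s

26.05


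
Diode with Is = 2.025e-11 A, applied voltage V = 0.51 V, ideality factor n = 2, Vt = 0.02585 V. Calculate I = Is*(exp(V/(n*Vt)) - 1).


Step 1: V/(n*Vt) = 0.51/(2*0.02585) = 9.8646
Step 2: exp(9.8646) = 1.9237e+04
Step 3: I = 2.025e-11 * (1.9237e+04 - 1) = 3.90e-07 A

3.90e-07


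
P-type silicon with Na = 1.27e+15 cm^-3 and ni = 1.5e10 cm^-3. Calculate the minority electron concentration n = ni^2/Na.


Step 1: Majority hole concentration p ≈ Na = 1.27e+15 cm^-3
Step 2: n = ni^2 / Na = (1.5e10)^2 / 1.27e+15
Step 3: n = 1.77e+05 cm^-3

1.77e+05


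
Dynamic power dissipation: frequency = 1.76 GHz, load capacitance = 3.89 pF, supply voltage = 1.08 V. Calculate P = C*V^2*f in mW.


Step 1: V^2 = 1.08^2 = 1.1664 V^2
Step 2: P = C*V^2*f = 3.89e-12 F * 1.1664 * 1.76e9 Hz
Step 3: P = 7.98564096e-03 W
Step 4: P = 7.986 mW

7.986


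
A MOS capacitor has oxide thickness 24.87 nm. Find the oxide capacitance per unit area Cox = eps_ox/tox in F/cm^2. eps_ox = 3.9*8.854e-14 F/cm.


Step 1: eps_ox = 3.9 * 8.854e-14 = 3.45306e-13 F/cm
Step 2: tox in cm = 24.87 nm * 1e-7 = 2.4870e-06 cm
Step 3: Cox = 3.45306e-13 / 2.4870e-06 = 1.39e-07 F/cm^2

1.39e-07


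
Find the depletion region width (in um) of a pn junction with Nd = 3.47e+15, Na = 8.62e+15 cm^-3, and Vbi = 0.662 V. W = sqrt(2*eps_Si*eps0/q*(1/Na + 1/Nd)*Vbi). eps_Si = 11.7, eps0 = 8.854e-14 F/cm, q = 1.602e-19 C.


Step 1: 1/Na + 1/Nd = 1/8.62e+15 + 1/3.47e+15 = 4.04194e-16
Step 2: 2*eps*eps0/q = 2*11.7*8.854e-14/1.602e-19 = 1.293281e+07
Step 3: W^2 = 1.293281e+07 * 4.04194e-16 * 0.662 = 3.46052e-09
Step 4: W = sqrt(3.46052e-09) = 5.883e-05 cm = 0.5883 um

0.5883


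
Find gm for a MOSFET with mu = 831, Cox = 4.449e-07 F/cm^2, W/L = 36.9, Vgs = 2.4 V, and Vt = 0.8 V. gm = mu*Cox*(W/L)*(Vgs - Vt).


Step 1: Vov = Vgs - Vt = 2.4 - 0.8 = 1.6 V
Step 2: gm = mu * Cox * (W/L) * Vov
Step 3: gm = 831 * 4.449e-07 * 36.9 * 1.6 = 2.18e-02 S

2.18e-02


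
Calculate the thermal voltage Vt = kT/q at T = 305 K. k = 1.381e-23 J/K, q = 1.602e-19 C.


Step 1: kT = 1.381e-23 * 305 = 4.21205e-21 J
Step 2: Vt = kT/q = 4.21205e-21 / 1.602e-19
Step 3: Vt = 0.02629 V

0.02629


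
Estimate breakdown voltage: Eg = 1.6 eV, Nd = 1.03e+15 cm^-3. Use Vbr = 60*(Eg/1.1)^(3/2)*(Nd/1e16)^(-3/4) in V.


Step 1: Eg/1.1 = 1.6/1.1 = 1.454545
Step 2: (Eg/1.1)^1.5 = 1.454545^1.5 = 1.754247
Step 3: (Nd/1e16)^(-0.75) = (0.103)^(-0.75) = 5.500119
Step 4: Vbr = 60 * 1.754247 * 5.500119 = 578.9 V

578.9


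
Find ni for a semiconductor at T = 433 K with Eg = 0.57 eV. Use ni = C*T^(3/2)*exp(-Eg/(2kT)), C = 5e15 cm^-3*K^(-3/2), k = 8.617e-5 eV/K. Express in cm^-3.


Step 1: Compute kT = 8.617e-5 * 433 = 0.03731161 eV
Step 2: Exponent = -Eg/(2kT) = -0.57/(2*0.03731161) = -7.63837
Step 3: T^(3/2) = 433^1.5 = 9010.15
Step 4: ni = 5e15 * 9010.15 * exp(-7.63837) = 2.17e+16 cm^-3

2.17e+16


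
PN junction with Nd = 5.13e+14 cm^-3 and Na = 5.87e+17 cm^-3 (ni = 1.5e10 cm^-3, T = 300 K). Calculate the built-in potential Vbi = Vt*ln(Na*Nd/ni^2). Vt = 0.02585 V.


Step 1: Compute Na*Nd/ni^2 = 5.87e+17 * 5.13e+14 / (1.5e10)^2 = 1.3384e+12
Step 2: ln(1.3384e+12) = 27.9225
Step 3: Vbi = 0.02585 * 27.9225 = 0.722 V

0.722


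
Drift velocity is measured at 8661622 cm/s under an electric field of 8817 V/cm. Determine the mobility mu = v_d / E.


Step 1: mu = v_d / E
Step 2: mu = 8661622 / 8817
Step 3: mu = 982.38 cm^2/(V*s)

982.38


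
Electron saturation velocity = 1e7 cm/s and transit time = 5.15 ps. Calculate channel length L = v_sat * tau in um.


Step 1: tau in seconds = 5.15 ps * 1e-12 = 5.1500e-12 s
Step 2: L = v_sat * tau = 1e7 * 5.1500e-12 = 5.1500e-05 cm
Step 3: L in um = 5.1500e-05 * 1e4 = 0.515 um

0.515


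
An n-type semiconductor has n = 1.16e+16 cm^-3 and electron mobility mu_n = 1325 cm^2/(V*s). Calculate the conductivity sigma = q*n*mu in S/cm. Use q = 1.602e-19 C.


Step 1: sigma = q * n * mu
Step 2: sigma = 1.602e-19 * 1.16e+16 * 1325
Step 3: sigma = 2.462e+00 S/cm

2.462e+00


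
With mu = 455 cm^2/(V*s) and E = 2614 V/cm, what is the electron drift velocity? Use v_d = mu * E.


Step 1: v_d = mu * E
Step 2: v_d = 455 * 2614 = 1189370
Step 3: v_d = 1.19e+06 cm/s

1.19e+06


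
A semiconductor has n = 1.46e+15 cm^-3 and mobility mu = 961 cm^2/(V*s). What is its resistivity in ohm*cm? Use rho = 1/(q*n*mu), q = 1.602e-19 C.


Step 1: sigma = q * n * mu = 1.602e-19 * 1.46e+15 * 961 = 2.24770e-01 S/cm
Step 2: rho = 1 / sigma = 1 / 2.24770e-01 = 4.449 ohm*cm

4.449


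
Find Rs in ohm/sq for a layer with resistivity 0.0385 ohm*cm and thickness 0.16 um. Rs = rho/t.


Step 1: Convert thickness to cm: t = 0.16 um = 1.6000e-05 cm
Step 2: Rs = rho / t = 0.0385 / 1.6000e-05
Step 3: Rs = 2406.3 ohm/sq

2406.3


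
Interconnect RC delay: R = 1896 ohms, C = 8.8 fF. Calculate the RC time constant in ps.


Step 1: tau = R * C
Step 2: tau = 1896 * 8.8 fF = 1896 * 8.8e-15 F
Step 3: tau = 1.66848e-11 s = 16.6848 ps

16.6848


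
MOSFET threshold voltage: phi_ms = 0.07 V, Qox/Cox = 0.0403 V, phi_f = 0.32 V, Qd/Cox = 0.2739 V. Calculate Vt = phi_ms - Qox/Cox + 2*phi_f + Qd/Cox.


Step 1: Vt = phi_ms - Qox/Cox + 2*phi_f + Qd/Cox
Step 2: Vt = 0.07 - 0.0403 + 2*0.32 + 0.2739
Step 3: Vt = 0.07 - 0.0403 + 0.64 + 0.2739
Step 4: Vt = 0.9436 V

0.9436


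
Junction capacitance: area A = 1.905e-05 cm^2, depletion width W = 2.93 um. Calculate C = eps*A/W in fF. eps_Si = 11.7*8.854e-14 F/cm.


Step 1: eps_Si = 11.7 * 8.854e-14 = 1.035918e-12 F/cm
Step 2: W in cm = 2.93 * 1e-4 = 2.93e-04 cm
Step 3: C = 1.035918e-12 * 1.905e-05 / 2.93e-04 = 6.735235e-14 F
Step 4: C = 67.35 fF

67.35


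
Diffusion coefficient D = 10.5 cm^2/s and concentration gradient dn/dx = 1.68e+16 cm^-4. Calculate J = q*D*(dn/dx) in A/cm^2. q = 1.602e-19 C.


Step 1: J = q * D * (dn/dx)
Step 2: J = 1.602e-19 * 10.5 * 1.68e+16
Step 3: J = 2.83e-02 A/cm^2

2.83e-02


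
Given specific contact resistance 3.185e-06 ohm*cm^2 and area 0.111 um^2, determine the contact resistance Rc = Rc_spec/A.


Step 1: Convert area to cm^2: 0.111 um^2 = 1.1100e-09 cm^2
Step 2: Rc = Rc_spec / A = 3.185e-06 / 1.1100e-09
Step 3: Rc = 2.87e+03 ohms

2.87e+03


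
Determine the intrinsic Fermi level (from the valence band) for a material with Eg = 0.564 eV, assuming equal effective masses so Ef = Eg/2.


Step 1: For an intrinsic semiconductor, the Fermi level sits at midgap.
Step 2: Ef = Eg / 2 = 0.564 / 2 = 0.282 eV

0.282


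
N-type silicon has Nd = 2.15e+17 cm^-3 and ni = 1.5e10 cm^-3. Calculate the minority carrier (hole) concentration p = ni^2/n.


Step 1: Since Nd >> ni, n ≈ Nd = 2.15e+17 cm^-3
Step 2: p = ni^2 / n = (1.5e10)^2 / 2.15e+17
Step 3: p = 2.25e20 / 2.15e+17 = 1.05e+03 cm^-3

1.05e+03


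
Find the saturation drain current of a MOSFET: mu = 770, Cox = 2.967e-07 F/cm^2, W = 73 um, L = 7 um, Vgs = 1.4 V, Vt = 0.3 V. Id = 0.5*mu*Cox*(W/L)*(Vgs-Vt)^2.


Step 1: Overdrive voltage Vov = Vgs - Vt = 1.4 - 0.3 = 1.1 V
Step 2: W/L = 73/7 = 10.4286
Step 3: Id = 0.5 * 770 * 2.967e-07 * 10.4286 * 1.1^2
Step 4: Id = 1.44e-03 A

1.44e-03


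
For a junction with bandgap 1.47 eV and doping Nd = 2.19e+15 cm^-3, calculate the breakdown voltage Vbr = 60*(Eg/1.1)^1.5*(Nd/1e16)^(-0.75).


Step 1: Eg/1.1 = 1.47/1.1 = 1.336364
Step 2: (Eg/1.1)^1.5 = 1.336364^1.5 = 1.544853
Step 3: (Nd/1e16)^(-0.75) = (0.219)^(-0.75) = 3.123683
Step 4: Vbr = 60 * 1.544853 * 3.123683 = 289.5 V

289.5


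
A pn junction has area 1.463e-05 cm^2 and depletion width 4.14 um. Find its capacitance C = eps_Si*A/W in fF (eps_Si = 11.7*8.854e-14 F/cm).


Step 1: eps_Si = 11.7 * 8.854e-14 = 1.035918e-12 F/cm
Step 2: W in cm = 4.14 * 1e-4 = 4.14e-04 cm
Step 3: C = 1.035918e-12 * 1.463e-05 / 4.14e-04 = 3.660744e-14 F
Step 4: C = 36.61 fF

36.61


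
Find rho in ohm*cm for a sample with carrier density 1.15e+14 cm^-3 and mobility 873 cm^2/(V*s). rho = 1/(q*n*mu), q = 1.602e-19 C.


Step 1: sigma = q * n * mu = 1.602e-19 * 1.15e+14 * 873 = 1.60833e-02 S/cm
Step 2: rho = 1 / sigma = 1 / 1.60833e-02 = 62.18 ohm*cm

62.18


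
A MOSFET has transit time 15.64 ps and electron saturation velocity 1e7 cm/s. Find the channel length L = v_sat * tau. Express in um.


Step 1: tau in seconds = 15.64 ps * 1e-12 = 1.5640e-11 s
Step 2: L = v_sat * tau = 1e7 * 1.5640e-11 = 1.5640e-04 cm
Step 3: L in um = 1.5640e-04 * 1e4 = 1.564 um

1.564


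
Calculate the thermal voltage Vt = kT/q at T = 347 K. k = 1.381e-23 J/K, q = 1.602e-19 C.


Step 1: kT = 1.381e-23 * 347 = 4.79207e-21 J
Step 2: Vt = kT/q = 4.79207e-21 / 1.602e-19
Step 3: Vt = 0.02991 V

0.02991


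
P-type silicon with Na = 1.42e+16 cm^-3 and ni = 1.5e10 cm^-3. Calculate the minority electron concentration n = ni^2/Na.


Step 1: Majority hole concentration p ≈ Na = 1.42e+16 cm^-3
Step 2: n = ni^2 / Na = (1.5e10)^2 / 1.42e+16
Step 3: n = 1.58e+04 cm^-3

1.58e+04


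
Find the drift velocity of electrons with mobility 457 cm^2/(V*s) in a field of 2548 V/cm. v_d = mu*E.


Step 1: v_d = mu * E
Step 2: v_d = 457 * 2548 = 1164436
Step 3: v_d = 1.16e+06 cm/s

1.16e+06


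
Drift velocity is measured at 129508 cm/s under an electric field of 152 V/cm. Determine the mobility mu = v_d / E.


Step 1: mu = v_d / E
Step 2: mu = 129508 / 152
Step 3: mu = 852.03 cm^2/(V*s)

852.03


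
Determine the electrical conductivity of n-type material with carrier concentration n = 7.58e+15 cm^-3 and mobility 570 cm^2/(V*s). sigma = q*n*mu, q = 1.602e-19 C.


Step 1: sigma = q * n * mu
Step 2: sigma = 1.602e-19 * 7.58e+15 * 570
Step 3: sigma = 6.922e-01 S/cm

6.922e-01


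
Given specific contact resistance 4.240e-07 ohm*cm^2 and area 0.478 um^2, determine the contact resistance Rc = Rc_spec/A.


Step 1: Convert area to cm^2: 0.478 um^2 = 4.7800e-09 cm^2
Step 2: Rc = Rc_spec / A = 4.240e-07 / 4.7800e-09
Step 3: Rc = 8.87e+01 ohms

8.87e+01


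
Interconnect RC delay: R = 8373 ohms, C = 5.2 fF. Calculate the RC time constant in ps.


Step 1: tau = R * C
Step 2: tau = 8373 * 5.2 fF = 8373 * 5.2e-15 F
Step 3: tau = 4.35396e-11 s = 43.5396 ps

43.5396


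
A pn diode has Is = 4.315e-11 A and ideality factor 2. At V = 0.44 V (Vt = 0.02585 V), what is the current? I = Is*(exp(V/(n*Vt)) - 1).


Step 1: V/(n*Vt) = 0.44/(2*0.02585) = 8.5106
Step 2: exp(8.5106) = 4.9671e+03
Step 3: I = 4.315e-11 * (4.9671e+03 - 1) = 2.14e-07 A

2.14e-07


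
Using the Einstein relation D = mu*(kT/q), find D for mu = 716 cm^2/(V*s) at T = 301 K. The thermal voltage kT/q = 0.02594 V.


Step 1: D = mu * (kT/q)
Step 2: D = 716 * 0.02594
Step 3: D = 18.57 cm^2/s

18.57


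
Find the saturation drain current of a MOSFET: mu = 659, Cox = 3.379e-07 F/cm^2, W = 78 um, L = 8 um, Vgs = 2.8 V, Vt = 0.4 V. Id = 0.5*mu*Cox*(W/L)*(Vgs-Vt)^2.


Step 1: Overdrive voltage Vov = Vgs - Vt = 2.8 - 0.4 = 2.4 V
Step 2: W/L = 78/8 = 9.75
Step 3: Id = 0.5 * 659 * 3.379e-07 * 9.75 * 2.4^2
Step 4: Id = 6.25e-03 A

6.25e-03


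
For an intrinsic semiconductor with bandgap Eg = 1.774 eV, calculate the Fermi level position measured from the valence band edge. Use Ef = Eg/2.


Step 1: For an intrinsic semiconductor, the Fermi level sits at midgap.
Step 2: Ef = Eg / 2 = 1.774 / 2 = 0.887 eV

0.887


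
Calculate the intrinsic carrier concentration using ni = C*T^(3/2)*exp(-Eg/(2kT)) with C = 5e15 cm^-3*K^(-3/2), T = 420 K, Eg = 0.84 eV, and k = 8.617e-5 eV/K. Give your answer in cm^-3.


Step 1: Compute kT = 8.617e-5 * 420 = 0.0361914 eV
Step 2: Exponent = -Eg/(2kT) = -0.84/(2*0.0361914) = -11.60497
Step 3: T^(3/2) = 420^1.5 = 8607.44
Step 4: ni = 5e15 * 8607.44 * exp(-11.60497) = 3.93e+14 cm^-3

3.93e+14


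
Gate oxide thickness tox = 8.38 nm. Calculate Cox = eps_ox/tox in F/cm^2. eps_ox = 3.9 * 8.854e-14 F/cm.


Step 1: eps_ox = 3.9 * 8.854e-14 = 3.45306e-13 F/cm
Step 2: tox in cm = 8.38 nm * 1e-7 = 8.3800e-07 cm
Step 3: Cox = 3.45306e-13 / 8.3800e-07 = 4.12e-07 F/cm^2

4.12e-07


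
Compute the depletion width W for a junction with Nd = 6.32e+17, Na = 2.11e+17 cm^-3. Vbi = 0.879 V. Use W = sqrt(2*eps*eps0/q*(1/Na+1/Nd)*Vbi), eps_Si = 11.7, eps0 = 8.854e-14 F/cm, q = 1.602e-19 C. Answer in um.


Step 1: 1/Na + 1/Nd = 1/2.11e+17 + 1/6.32e+17 = 6.32161e-18
Step 2: 2*eps*eps0/q = 2*11.7*8.854e-14/1.602e-19 = 1.293281e+07
Step 3: W^2 = 1.293281e+07 * 6.32161e-18 * 0.879 = 7.18637e-11
Step 4: W = sqrt(7.18637e-11) = 8.477e-06 cm = 0.08477 um

0.08477


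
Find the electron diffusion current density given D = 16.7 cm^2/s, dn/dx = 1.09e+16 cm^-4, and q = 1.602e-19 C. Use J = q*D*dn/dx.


Step 1: J = q * D * (dn/dx)
Step 2: J = 1.602e-19 * 16.7 * 1.09e+16
Step 3: J = 2.92e-02 A/cm^2

2.92e-02


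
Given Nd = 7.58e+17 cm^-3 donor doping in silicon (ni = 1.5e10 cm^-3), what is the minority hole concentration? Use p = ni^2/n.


Step 1: Since Nd >> ni, n ≈ Nd = 7.58e+17 cm^-3
Step 2: p = ni^2 / n = (1.5e10)^2 / 7.58e+17
Step 3: p = 2.25e20 / 7.58e+17 = 2.97e+02 cm^-3

2.97e+02


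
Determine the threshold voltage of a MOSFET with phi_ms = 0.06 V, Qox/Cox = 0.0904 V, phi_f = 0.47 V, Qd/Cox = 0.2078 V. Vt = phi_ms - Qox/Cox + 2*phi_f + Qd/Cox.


Step 1: Vt = phi_ms - Qox/Cox + 2*phi_f + Qd/Cox
Step 2: Vt = 0.06 - 0.0904 + 2*0.47 + 0.2078
Step 3: Vt = 0.06 - 0.0904 + 0.94 + 0.2078
Step 4: Vt = 1.1174 V

1.1174


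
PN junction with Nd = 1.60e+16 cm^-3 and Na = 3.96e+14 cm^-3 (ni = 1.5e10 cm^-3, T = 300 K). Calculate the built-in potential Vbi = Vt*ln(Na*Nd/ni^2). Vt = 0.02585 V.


Step 1: Compute Na*Nd/ni^2 = 3.96e+14 * 1.60e+16 / (1.5e10)^2 = 2.8160e+10
Step 2: ln(2.8160e+10) = 24.0612
Step 3: Vbi = 0.02585 * 24.0612 = 0.622 V

0.622


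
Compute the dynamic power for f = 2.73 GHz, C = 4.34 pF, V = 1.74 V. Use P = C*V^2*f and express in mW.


Step 1: V^2 = 1.74^2 = 3.0276 V^2
Step 2: P = C*V^2*f = 4.34e-12 F * 3.0276 * 2.73e9 Hz
Step 3: P = 3.587161032e-02 W
Step 4: P = 35.872 mW

35.872


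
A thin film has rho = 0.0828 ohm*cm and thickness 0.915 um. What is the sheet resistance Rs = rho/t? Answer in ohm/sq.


Step 1: Convert thickness to cm: t = 0.915 um = 9.1500e-05 cm
Step 2: Rs = rho / t = 0.0828 / 9.1500e-05
Step 3: Rs = 904.9 ohm/sq

904.9


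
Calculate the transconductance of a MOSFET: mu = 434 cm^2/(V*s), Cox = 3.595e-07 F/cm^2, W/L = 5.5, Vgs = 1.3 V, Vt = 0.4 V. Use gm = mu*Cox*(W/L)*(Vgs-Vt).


Step 1: Vov = Vgs - Vt = 1.3 - 0.4 = 0.9 V
Step 2: gm = mu * Cox * (W/L) * Vov
Step 3: gm = 434 * 3.595e-07 * 5.5 * 0.9 = 7.72e-04 S

7.72e-04


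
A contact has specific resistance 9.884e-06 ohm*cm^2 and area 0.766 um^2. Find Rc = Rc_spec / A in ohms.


Step 1: Convert area to cm^2: 0.766 um^2 = 7.6600e-09 cm^2
Step 2: Rc = Rc_spec / A = 9.884e-06 / 7.6600e-09
Step 3: Rc = 1.29e+03 ohms

1.29e+03


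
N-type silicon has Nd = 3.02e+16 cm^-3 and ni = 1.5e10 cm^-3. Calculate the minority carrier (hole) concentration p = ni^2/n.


Step 1: Since Nd >> ni, n ≈ Nd = 3.02e+16 cm^-3
Step 2: p = ni^2 / n = (1.5e10)^2 / 3.02e+16
Step 3: p = 2.25e20 / 3.02e+16 = 7.45e+03 cm^-3

7.45e+03


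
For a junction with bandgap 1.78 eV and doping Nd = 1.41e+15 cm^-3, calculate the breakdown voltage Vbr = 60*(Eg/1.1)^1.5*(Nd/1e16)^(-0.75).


Step 1: Eg/1.1 = 1.78/1.1 = 1.618182
Step 2: (Eg/1.1)^1.5 = 1.618182^1.5 = 2.058453
Step 3: (Nd/1e16)^(-0.75) = (0.141)^(-0.75) = 4.345959
Step 4: Vbr = 60 * 2.058453 * 4.345959 = 536.8 V

536.8


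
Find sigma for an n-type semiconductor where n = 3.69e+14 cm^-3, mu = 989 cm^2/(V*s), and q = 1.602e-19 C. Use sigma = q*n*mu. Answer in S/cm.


Step 1: sigma = q * n * mu
Step 2: sigma = 1.602e-19 * 3.69e+14 * 989
Step 3: sigma = 5.846e-02 S/cm

5.846e-02


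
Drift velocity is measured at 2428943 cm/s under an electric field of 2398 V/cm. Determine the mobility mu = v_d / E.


Step 1: mu = v_d / E
Step 2: mu = 2428943 / 2398
Step 3: mu = 1012.9 cm^2/(V*s)

1012.9


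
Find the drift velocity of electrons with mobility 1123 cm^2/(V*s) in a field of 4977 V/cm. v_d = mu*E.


Step 1: v_d = mu * E
Step 2: v_d = 1123 * 4977 = 5589171
Step 3: v_d = 5.59e+06 cm/s

5.59e+06


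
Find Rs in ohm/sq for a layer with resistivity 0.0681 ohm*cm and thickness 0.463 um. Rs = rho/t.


Step 1: Convert thickness to cm: t = 0.463 um = 4.6300e-05 cm
Step 2: Rs = rho / t = 0.0681 / 4.6300e-05
Step 3: Rs = 1470.8 ohm/sq

1470.8


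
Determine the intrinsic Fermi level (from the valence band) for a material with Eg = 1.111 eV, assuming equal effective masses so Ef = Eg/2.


Step 1: For an intrinsic semiconductor, the Fermi level sits at midgap.
Step 2: Ef = Eg / 2 = 1.111 / 2 = 0.5555 eV

0.5555


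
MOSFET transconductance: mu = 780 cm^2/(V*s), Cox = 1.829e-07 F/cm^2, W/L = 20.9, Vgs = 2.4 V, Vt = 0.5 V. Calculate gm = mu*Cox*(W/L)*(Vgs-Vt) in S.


Step 1: Vov = Vgs - Vt = 2.4 - 0.5 = 1.9 V
Step 2: gm = mu * Cox * (W/L) * Vov
Step 3: gm = 780 * 1.829e-07 * 20.9 * 1.9 = 5.67e-03 S

5.67e-03


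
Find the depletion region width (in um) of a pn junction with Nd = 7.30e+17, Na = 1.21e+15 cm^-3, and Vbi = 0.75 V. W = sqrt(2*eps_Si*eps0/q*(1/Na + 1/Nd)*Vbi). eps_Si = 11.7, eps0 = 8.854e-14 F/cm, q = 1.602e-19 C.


Step 1: 1/Na + 1/Nd = 1/1.21e+15 + 1/7.30e+17 = 8.27816e-16
Step 2: 2*eps*eps0/q = 2*11.7*8.854e-14/1.602e-19 = 1.293281e+07
Step 3: W^2 = 1.293281e+07 * 8.27816e-16 * 0.75 = 8.02949e-09
Step 4: W = sqrt(8.02949e-09) = 8.961e-05 cm = 0.8961 um

0.8961


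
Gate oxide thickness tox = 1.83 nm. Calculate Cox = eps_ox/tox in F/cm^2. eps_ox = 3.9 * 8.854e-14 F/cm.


Step 1: eps_ox = 3.9 * 8.854e-14 = 3.45306e-13 F/cm
Step 2: tox in cm = 1.83 nm * 1e-7 = 1.8300e-07 cm
Step 3: Cox = 3.45306e-13 / 1.8300e-07 = 1.89e-06 F/cm^2

1.89e-06
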